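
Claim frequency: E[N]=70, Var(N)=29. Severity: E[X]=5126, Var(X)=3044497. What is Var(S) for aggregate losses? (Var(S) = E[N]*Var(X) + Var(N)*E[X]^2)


Var(S) = E[N]*Var(X) + Var(N)*E[X]^2
= 70*3044497 + 29*5126^2
= 213114790 + 762000404
= 9.7512e+08


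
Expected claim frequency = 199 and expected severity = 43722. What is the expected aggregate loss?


E[S] = E[N] * E[X]
= 199 * 43722
= 8.7007e+06


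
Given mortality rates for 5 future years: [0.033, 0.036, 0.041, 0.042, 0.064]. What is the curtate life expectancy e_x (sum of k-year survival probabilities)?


e_x = sum_{k=1}^{n} k_p_x
k_p_x values:
  1_p_x = 0.967
  2_p_x = 0.932188
  3_p_x = 0.893968
  4_p_x = 0.856422
  5_p_x = 0.801611
e_x = 4.4512


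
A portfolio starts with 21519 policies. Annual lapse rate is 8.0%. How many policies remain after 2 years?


remaining = initial * (1 - lapse)^years
= 21519 * (1 - 0.08)^2
= 21519 * 0.8464
= 18213.6816


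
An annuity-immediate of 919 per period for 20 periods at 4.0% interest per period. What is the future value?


FV = PMT * ((1+i)^n - 1) / i
= 919 * ((1.04)^20 - 1) / 0.04
= 919 * (2.191123 - 1) / 0.04
= 27366.0542


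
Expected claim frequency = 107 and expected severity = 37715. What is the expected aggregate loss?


E[S] = E[N] * E[X]
= 107 * 37715
= 4.0355e+06


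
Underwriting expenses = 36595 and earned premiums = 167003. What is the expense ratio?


Expense ratio = expenses / premiums
= 36595 / 167003
= 0.2191


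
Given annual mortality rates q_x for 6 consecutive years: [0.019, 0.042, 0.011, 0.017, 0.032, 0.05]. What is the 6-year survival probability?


p_k = 1 - q_k for each year
Survival = product of (1 - q_k)
= 0.981 * 0.958 * 0.989 * 0.983 * 0.968 * 0.95
= 0.8402


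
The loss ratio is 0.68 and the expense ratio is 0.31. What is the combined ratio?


Combined ratio = loss ratio + expense ratio
= 0.68 + 0.31
= 0.99


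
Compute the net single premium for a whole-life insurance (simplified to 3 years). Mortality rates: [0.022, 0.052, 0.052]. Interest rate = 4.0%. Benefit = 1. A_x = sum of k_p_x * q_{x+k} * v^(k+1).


v = 0.961538
Year 0: k_p_x=1.0, q=0.022, term=0.021154
Year 1: k_p_x=0.978, q=0.052, term=0.047019
Year 2: k_p_x=0.927144, q=0.052, term=0.04286
A_x = 0.111


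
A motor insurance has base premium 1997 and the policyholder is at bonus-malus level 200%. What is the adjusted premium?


adjusted = base * BM_level / 100
= 1997 * 200 / 100
= 1997 * 2.0
= 3994.0


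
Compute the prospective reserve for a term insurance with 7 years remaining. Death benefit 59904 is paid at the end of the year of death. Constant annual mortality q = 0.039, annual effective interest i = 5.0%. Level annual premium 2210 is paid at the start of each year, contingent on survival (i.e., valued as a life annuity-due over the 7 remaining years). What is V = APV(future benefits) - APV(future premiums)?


v = 1/(1+i) = 0.952381
APV(future benefits) per unit = sum_{k=0}^{6} k_p_x * q * v^(k+1) = 0.202473
APV(future benefits) = 59904 * 0.202473 = 12128.9507
Life annuity-due factor ä_{x:7} = sum_{k=0}^{6} k_p_x * v^k = 5.4512
APV(future premiums) = 2210 * 5.4512 = 12047.1515
V = 12128.9507 - 12047.1515
= 81.7991


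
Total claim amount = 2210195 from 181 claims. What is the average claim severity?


severity = total / number
= 2210195 / 181
= 12211.0221


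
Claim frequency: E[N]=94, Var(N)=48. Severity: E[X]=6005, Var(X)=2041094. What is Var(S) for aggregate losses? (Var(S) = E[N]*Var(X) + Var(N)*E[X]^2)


Var(S) = E[N]*Var(X) + Var(N)*E[X]^2
= 94*2041094 + 48*6005^2
= 191862836 + 1730881200
= 1.9227e+09


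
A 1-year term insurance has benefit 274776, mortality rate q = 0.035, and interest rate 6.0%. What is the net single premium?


NSP = benefit * q * v
v = 1/(1+i) = 0.943396
NSP = 274776 * 0.035 * 0.943396
= 9072.7925


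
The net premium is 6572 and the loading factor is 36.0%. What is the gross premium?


Gross = net * (1 + loading)
= 6572 * (1 + 0.36)
= 6572 * 1.36
= 8937.92


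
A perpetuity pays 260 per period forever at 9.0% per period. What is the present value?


PV = PMT / i
= 260 / 0.09
= 2888.8889


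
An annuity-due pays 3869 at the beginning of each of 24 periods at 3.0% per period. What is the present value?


PV_due = PMT * (1-(1+i)^(-n))/i * (1+i)
PV_immediate = 65523.6125
PV_due = 65523.6125 * 1.03
= 67489.3208


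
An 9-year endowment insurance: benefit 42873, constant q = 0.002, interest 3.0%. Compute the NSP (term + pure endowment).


Term component = 662.5725
Pure endowment = 9_p_x * v^9 * benefit = 0.982143 * 0.766417 * 42873 = 32271.8397
NSP = 32934.4122


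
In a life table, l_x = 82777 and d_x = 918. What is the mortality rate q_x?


q_x = d_x / l_x
= 918 / 82777
= 0.0111


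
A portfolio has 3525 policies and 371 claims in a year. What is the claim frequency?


frequency = claims / policies
= 371 / 3525
= 0.1052


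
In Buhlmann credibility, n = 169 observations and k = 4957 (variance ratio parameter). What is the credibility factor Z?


Z = n / (n + k)
= 169 / (169 + 4957)
= 169 / 5126
= 0.033


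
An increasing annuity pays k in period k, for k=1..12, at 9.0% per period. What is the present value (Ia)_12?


(Ia)_n = sum_{k=1}^{n} k * v^k, v = 1/(1+i)
v = 0.917431
Sum computed term by term:
(Ia)_12 = 39.3197


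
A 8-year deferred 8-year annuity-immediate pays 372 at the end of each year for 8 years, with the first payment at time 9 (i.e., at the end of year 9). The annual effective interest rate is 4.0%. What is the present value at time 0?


PV at time 8 of the 8-year annuity-immediate:
a_n = 372 * (1-(1+0.04)^(-8))/0.04 = 2504.5811
Discount back 8 years to time 0:
PV = 2504.5811 * (1+0.04)^(-8)
= 2504.5811 * 0.73069
= 1830.0729


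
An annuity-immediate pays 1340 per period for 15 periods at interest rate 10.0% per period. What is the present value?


PV = PMT * (1 - (1+i)^(-n)) / i
= 1340 * (1 - (1+0.1)^(-15)) / 0.1
= 1340 * (1 - 0.239392) / 0.1
= 1340 * 7.60608
= 10192.1465


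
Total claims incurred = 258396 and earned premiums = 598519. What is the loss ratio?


Loss ratio = claims / premiums
= 258396 / 598519
= 0.4317


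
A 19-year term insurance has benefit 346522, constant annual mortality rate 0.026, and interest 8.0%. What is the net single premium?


NSP = benefit * sum_{k=0}^{n-1} k_p_x * q * v^(k+1)
With constant q=0.026, v=0.925926
Sum = 0.210829
NSP = 346522 * 0.210829
= 73056.9851


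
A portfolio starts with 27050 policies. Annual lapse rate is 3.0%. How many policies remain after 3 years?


remaining = initial * (1 - lapse)^years
= 27050 * (1 - 0.03)^3
= 27050 * 0.912673
= 24687.8046


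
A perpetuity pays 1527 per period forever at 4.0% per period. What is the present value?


PV = PMT / i
= 1527 / 0.04
= 38175.0


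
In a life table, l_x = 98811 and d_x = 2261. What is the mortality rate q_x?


q_x = d_x / l_x
= 2261 / 98811
= 0.0229


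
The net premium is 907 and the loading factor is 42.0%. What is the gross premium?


Gross = net * (1 + loading)
= 907 * (1 + 0.42)
= 907 * 1.42
= 1287.94


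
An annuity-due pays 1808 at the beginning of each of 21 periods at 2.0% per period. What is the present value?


PV_due = PMT * (1-(1+i)^(-n))/i * (1+i)
PV_immediate = 30756.2662
PV_due = 30756.2662 * 1.02
= 31371.3915


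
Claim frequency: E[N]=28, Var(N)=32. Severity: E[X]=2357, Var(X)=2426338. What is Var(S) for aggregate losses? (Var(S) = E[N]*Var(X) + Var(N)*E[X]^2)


Var(S) = E[N]*Var(X) + Var(N)*E[X]^2
= 28*2426338 + 32*2357^2
= 67937464 + 177774368
= 2.4571e+08


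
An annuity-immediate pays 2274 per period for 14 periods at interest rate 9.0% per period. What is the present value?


PV = PMT * (1 - (1+i)^(-n)) / i
= 2274 * (1 - (1+0.09)^(-14)) / 0.09
= 2274 * (1 - 0.299246) / 0.09
= 2274 * 7.78615
= 17705.706


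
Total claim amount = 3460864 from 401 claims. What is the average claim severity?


severity = total / number
= 3460864 / 401
= 8630.5835


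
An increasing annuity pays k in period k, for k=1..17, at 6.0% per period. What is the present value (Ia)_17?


(Ia)_n = sum_{k=1}^{n} k * v^k, v = 1/(1+i)
v = 0.943396
Sum computed term by term:
(Ia)_17 = 79.8783


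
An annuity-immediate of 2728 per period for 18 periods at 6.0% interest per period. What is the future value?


FV = PMT * ((1+i)^n - 1) / i
= 2728 * ((1.06)^18 - 1) / 0.06
= 2728 * (2.854339 - 1) / 0.06
= 84310.6202


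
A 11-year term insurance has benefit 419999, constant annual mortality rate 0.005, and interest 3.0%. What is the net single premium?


NSP = benefit * sum_{k=0}^{n-1} k_p_x * q * v^(k+1)
With constant q=0.005, v=0.970874
Sum = 0.04519
NSP = 419999 * 0.04519
= 18979.9538


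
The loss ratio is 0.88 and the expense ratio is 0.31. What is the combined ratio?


Combined ratio = loss ratio + expense ratio
= 0.88 + 0.31
= 1.19


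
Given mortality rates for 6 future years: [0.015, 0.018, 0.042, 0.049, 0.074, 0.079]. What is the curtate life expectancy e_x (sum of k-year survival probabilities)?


e_x = sum_{k=1}^{n} k_p_x
k_p_x values:
  1_p_x = 0.985
  2_p_x = 0.96727
  3_p_x = 0.926645
  4_p_x = 0.881239
  5_p_x = 0.816027
  6_p_x = 0.751561
e_x = 5.3277


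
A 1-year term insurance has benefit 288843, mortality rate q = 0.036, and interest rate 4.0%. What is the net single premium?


NSP = benefit * q * v
v = 1/(1+i) = 0.961538
NSP = 288843 * 0.036 * 0.961538
= 9998.4115


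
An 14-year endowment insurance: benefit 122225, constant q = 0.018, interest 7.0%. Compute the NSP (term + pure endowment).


Term component = 17481.9536
Pure endowment = 14_p_x * v^14 * benefit = 0.775463 * 0.387817 * 122225 = 36757.6711
NSP = 54239.6247


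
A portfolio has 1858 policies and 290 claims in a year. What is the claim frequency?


frequency = claims / policies
= 290 / 1858
= 0.1561


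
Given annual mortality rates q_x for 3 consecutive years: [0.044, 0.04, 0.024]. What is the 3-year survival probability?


p_k = 1 - q_k for each year
Survival = product of (1 - q_k)
= 0.956 * 0.96 * 0.976
= 0.8957


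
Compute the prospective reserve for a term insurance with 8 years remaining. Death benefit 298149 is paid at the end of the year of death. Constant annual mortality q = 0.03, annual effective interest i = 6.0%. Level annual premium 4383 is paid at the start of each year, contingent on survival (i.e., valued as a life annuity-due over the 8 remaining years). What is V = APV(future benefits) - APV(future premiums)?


v = 1/(1+i) = 0.943396
APV(future benefits) per unit = sum_{k=0}^{7} k_p_x * q * v^(k+1) = 0.169423
APV(future benefits) = 298149 * 0.169423 = 50513.3696
Life annuity-due factor ä_{x:8} = sum_{k=0}^{7} k_p_x * v^k = 5.986288
APV(future premiums) = 4383 * 5.986288 = 26237.8995
V = 50513.3696 - 26237.8995
= 24275.4701


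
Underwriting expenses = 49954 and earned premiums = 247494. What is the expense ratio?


Expense ratio = expenses / premiums
= 49954 / 247494
= 0.2018


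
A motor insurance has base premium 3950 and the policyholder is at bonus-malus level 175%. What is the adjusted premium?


adjusted = base * BM_level / 100
= 3950 * 175 / 100
= 3950 * 1.75
= 6912.5


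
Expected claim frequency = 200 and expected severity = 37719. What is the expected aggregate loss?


E[S] = E[N] * E[X]
= 200 * 37719
= 7.5438e+06


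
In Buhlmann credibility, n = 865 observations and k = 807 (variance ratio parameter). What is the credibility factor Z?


Z = n / (n + k)
= 865 / (865 + 807)
= 865 / 1672
= 0.5173


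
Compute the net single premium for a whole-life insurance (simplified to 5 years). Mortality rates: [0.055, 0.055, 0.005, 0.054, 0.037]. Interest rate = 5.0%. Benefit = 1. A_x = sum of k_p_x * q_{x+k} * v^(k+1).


v = 0.952381
Year 0: k_p_x=1.0, q=0.055, term=0.052381
Year 1: k_p_x=0.945, q=0.055, term=0.047143
Year 2: k_p_x=0.893025, q=0.005, term=0.003857
Year 3: k_p_x=0.88856, q=0.054, term=0.039475
Year 4: k_p_x=0.840578, q=0.037, term=0.024369
A_x = 0.1672


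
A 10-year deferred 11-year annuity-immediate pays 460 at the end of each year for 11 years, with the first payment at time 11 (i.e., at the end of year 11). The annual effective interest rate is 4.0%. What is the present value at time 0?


PV at time 10 of the 11-year annuity-immediate:
a_n = 460 * (1-(1+0.04)^(-11))/0.04 = 4029.8193
Discount back 10 years to time 0:
PV = 4029.8193 * (1+0.04)^(-10)
= 4029.8193 * 0.675564
= 2722.4015


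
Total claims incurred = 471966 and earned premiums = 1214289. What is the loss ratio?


Loss ratio = claims / premiums
= 471966 / 1214289
= 0.3887


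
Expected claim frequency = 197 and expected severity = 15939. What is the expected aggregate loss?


E[S] = E[N] * E[X]
= 197 * 15939
= 3.1400e+06


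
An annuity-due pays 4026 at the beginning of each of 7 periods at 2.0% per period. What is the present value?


PV_due = PMT * (1-(1+i)^(-n))/i * (1+i)
PV_immediate = 26056.236
PV_due = 26056.236 * 1.02
= 26577.3608


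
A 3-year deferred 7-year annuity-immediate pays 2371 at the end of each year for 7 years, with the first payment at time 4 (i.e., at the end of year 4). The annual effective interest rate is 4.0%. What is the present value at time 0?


PV at time 3 of the 7-year annuity-immediate:
a_n = 2371 * (1-(1+0.04)^(-7))/0.04 = 14230.8716
Discount back 3 years to time 0:
PV = 14230.8716 * (1+0.04)^(-3)
= 14230.8716 * 0.888996
= 12651.1931


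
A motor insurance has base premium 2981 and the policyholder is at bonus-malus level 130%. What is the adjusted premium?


adjusted = base * BM_level / 100
= 2981 * 130 / 100
= 2981 * 1.3
= 3875.3


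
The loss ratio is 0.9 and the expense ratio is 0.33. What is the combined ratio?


Combined ratio = loss ratio + expense ratio
= 0.9 + 0.33
= 1.23


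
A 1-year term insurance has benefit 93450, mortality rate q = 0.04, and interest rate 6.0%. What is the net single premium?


NSP = benefit * q * v
v = 1/(1+i) = 0.943396
NSP = 93450 * 0.04 * 0.943396
= 3526.4151


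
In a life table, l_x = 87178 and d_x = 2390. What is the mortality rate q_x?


q_x = d_x / l_x
= 2390 / 87178
= 0.0274


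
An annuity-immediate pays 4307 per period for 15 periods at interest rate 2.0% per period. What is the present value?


PV = PMT * (1 - (1+i)^(-n)) / i
= 4307 * (1 - (1+0.02)^(-15)) / 0.02
= 4307 * (1 - 0.743015) / 0.02
= 4307 * 12.849264
= 55341.7779


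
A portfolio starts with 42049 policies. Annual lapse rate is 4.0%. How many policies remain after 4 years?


remaining = initial * (1 - lapse)^years
= 42049 * (1 - 0.04)^4
= 42049 * 0.849347
= 35714.1735


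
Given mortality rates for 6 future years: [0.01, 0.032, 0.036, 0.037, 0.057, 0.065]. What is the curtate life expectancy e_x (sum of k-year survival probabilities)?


e_x = sum_{k=1}^{n} k_p_x
k_p_x values:
  1_p_x = 0.99
  2_p_x = 0.95832
  3_p_x = 0.92382
  4_p_x = 0.889639
  5_p_x = 0.83893
  6_p_x = 0.784399
e_x = 5.3851


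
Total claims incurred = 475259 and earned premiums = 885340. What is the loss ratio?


Loss ratio = claims / premiums
= 475259 / 885340
= 0.5368


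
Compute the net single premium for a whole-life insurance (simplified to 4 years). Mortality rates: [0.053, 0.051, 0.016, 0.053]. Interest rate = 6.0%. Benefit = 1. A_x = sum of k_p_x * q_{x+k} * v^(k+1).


v = 0.943396
Year 0: k_p_x=1.0, q=0.053, term=0.05
Year 1: k_p_x=0.947, q=0.051, term=0.042984
Year 2: k_p_x=0.898703, q=0.016, term=0.012073
Year 3: k_p_x=0.884324, q=0.053, term=0.037125
A_x = 0.1422


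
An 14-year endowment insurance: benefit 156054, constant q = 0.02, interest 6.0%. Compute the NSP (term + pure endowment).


Term component = 26008.8742
Pure endowment = 14_p_x * v^14 * benefit = 0.753642 * 0.442301 * 156054 = 52018.5031
NSP = 78027.3774


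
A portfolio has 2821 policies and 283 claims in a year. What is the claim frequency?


frequency = claims / policies
= 283 / 2821
= 0.1003


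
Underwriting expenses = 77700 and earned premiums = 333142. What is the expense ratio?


Expense ratio = expenses / premiums
= 77700 / 333142
= 0.2332


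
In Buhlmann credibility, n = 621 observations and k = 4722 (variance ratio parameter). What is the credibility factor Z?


Z = n / (n + k)
= 621 / (621 + 4722)
= 621 / 5343
= 0.1162


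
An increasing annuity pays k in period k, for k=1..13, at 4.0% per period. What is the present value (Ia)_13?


(Ia)_n = sum_{k=1}^{n} k * v^k, v = 1/(1+i)
v = 0.961538
Sum computed term by term:
(Ia)_13 = 64.4403


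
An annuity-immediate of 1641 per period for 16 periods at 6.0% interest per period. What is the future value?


FV = PMT * ((1+i)^n - 1) / i
= 1641 * ((1.06)^16 - 1) / 0.06
= 1641 * (2.540352 - 1) / 0.06
= 42128.6186


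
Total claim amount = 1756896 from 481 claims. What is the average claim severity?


severity = total / number
= 1756896 / 481
= 3652.5904


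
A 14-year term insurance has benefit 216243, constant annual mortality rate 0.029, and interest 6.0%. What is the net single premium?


NSP = benefit * sum_{k=0}^{n-1} k_p_x * q * v^(k+1)
With constant q=0.029, v=0.943396
Sum = 0.230388
NSP = 216243 * 0.230388
= 49819.8971


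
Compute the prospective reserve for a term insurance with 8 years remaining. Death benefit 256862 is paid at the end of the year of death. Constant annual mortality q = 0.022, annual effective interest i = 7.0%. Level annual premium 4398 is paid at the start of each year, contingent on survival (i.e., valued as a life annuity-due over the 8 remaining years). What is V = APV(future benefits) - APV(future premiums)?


v = 1/(1+i) = 0.934579
APV(future benefits) per unit = sum_{k=0}^{7} k_p_x * q * v^(k+1) = 0.122644
APV(future benefits) = 256862 * 0.122644 = 31502.5751
Life annuity-due factor ä_{x:8} = sum_{k=0}^{7} k_p_x * v^k = 5.964957
APV(future premiums) = 4398 * 5.964957 = 26233.8794
V = 31502.5751 - 26233.8794
= 5268.6957


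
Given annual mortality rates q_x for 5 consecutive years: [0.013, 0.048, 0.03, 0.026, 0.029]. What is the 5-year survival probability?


p_k = 1 - q_k for each year
Survival = product of (1 - q_k)
= 0.987 * 0.952 * 0.97 * 0.974 * 0.971
= 0.862


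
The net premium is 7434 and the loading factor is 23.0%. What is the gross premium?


Gross = net * (1 + loading)
= 7434 * (1 + 0.23)
= 7434 * 1.23
= 9143.82


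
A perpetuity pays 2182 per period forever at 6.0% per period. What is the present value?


PV = PMT / i
= 2182 / 0.06
= 36366.6667


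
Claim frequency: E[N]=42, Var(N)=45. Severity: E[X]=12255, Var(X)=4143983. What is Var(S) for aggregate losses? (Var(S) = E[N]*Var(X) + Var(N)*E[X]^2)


Var(S) = E[N]*Var(X) + Var(N)*E[X]^2
= 42*4143983 + 45*12255^2
= 174047286 + 6758326125
= 6.9324e+09


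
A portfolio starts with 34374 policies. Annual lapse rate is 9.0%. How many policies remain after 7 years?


remaining = initial * (1 - lapse)^years
= 34374 * (1 - 0.09)^7
= 34374 * 0.516761
= 17763.1433


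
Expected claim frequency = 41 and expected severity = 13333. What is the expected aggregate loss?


E[S] = E[N] * E[X]
= 41 * 13333
= 546653


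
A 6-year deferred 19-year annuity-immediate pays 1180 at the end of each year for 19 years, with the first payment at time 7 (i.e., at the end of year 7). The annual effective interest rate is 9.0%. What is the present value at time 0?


PV at time 6 of the 19-year annuity-immediate:
a_n = 1180 * (1-(1+0.09)^(-19))/0.09 = 10561.1354
Discount back 6 years to time 0:
PV = 10561.1354 * (1+0.09)^(-6)
= 10561.1354 * 0.596267
= 6297.26


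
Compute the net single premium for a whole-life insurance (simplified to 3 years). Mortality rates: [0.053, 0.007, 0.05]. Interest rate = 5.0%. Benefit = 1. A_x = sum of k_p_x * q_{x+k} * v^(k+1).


v = 0.952381
Year 0: k_p_x=1.0, q=0.053, term=0.050476
Year 1: k_p_x=0.947, q=0.007, term=0.006013
Year 2: k_p_x=0.940371, q=0.05, term=0.040616
A_x = 0.0971


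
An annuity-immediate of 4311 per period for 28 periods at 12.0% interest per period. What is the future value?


FV = PMT * ((1+i)^n - 1) / i
= 4311 * ((1.12)^28 - 1) / 0.12
= 4311 * (23.883866 - 1) / 0.12
= 822102.9035


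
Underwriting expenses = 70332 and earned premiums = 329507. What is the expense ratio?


Expense ratio = expenses / premiums
= 70332 / 329507
= 0.2134


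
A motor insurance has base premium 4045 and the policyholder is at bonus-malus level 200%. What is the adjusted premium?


adjusted = base * BM_level / 100
= 4045 * 200 / 100
= 4045 * 2.0
= 8090.0


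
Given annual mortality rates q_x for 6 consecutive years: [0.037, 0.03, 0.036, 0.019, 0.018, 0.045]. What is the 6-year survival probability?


p_k = 1 - q_k for each year
Survival = product of (1 - q_k)
= 0.963 * 0.97 * 0.964 * 0.981 * 0.982 * 0.955
= 0.8284


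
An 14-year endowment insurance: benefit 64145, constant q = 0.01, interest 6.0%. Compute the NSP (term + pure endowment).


Term component = 5642.4956
Pure endowment = 14_p_x * v^14 * benefit = 0.868746 * 0.442301 * 64145 = 24647.5309
NSP = 30290.0265


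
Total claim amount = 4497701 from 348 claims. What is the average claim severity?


severity = total / number
= 4497701 / 348
= 12924.4282


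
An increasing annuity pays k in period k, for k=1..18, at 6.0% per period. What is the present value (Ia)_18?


(Ia)_n = sum_{k=1}^{n} k * v^k, v = 1/(1+i)
v = 0.943396
Sum computed term by term:
(Ia)_18 = 86.1845


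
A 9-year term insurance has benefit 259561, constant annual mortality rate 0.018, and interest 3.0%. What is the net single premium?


NSP = benefit * sum_{k=0}^{n-1} k_p_x * q * v^(k+1)
With constant q=0.018, v=0.970874
Sum = 0.130938
NSP = 259561 * 0.130938
= 33986.4756


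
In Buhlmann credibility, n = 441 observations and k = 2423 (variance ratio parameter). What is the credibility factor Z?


Z = n / (n + k)
= 441 / (441 + 2423)
= 441 / 2864
= 0.154


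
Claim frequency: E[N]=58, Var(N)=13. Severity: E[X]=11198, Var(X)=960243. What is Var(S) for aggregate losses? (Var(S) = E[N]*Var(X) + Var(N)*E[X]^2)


Var(S) = E[N]*Var(X) + Var(N)*E[X]^2
= 58*960243 + 13*11198^2
= 55694094 + 1630137652
= 1.6858e+09


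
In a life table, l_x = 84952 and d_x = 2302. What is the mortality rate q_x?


q_x = d_x / l_x
= 2302 / 84952
= 0.0271


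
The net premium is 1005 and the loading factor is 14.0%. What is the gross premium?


Gross = net * (1 + loading)
= 1005 * (1 + 0.14)
= 1005 * 1.14
= 1145.7


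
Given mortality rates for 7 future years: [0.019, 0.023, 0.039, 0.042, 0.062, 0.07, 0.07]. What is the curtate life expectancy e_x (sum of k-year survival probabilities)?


e_x = sum_{k=1}^{n} k_p_x
k_p_x values:
  1_p_x = 0.981
  2_p_x = 0.958437
  3_p_x = 0.921058
  4_p_x = 0.882374
  5_p_x = 0.827666
  6_p_x = 0.76973
  7_p_x = 0.715849
e_x = 6.0561


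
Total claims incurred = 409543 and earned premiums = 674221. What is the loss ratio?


Loss ratio = claims / premiums
= 409543 / 674221
= 0.6074


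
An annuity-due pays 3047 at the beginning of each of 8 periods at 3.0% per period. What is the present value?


PV_due = PMT * (1-(1+i)^(-n))/i * (1+i)
PV_immediate = 21389.0021
PV_due = 21389.0021 * 1.03
= 22030.6722


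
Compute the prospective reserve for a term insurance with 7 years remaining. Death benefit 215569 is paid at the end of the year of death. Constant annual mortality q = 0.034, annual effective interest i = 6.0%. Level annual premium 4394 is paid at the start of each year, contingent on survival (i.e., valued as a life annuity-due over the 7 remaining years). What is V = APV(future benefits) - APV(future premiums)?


v = 1/(1+i) = 0.943396
APV(future benefits) per unit = sum_{k=0}^{6} k_p_x * q * v^(k+1) = 0.172881
APV(future benefits) = 215569 * 0.172881 = 37267.8495
Life annuity-due factor ä_{x:7} = sum_{k=0}^{6} k_p_x * v^k = 5.389829
APV(future premiums) = 4394 * 5.389829 = 23682.9079
V = 37267.8495 - 23682.9079
= 13584.9416


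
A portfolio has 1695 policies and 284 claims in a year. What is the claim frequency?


frequency = claims / policies
= 284 / 1695
= 0.1676


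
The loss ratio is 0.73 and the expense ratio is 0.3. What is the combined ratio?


Combined ratio = loss ratio + expense ratio
= 0.73 + 0.3
= 1.03


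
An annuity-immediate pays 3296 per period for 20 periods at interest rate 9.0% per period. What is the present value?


PV = PMT * (1 - (1+i)^(-n)) / i
= 3296 * (1 - (1+0.09)^(-20)) / 0.09
= 3296 * (1 - 0.178431) / 0.09
= 3296 * 9.128546
= 30087.6865


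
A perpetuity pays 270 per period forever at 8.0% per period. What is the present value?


PV = PMT / i
= 270 / 0.08
= 3375.0


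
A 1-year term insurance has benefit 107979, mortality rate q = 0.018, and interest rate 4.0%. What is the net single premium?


NSP = benefit * q * v
v = 1/(1+i) = 0.961538
NSP = 107979 * 0.018 * 0.961538
= 1868.8673


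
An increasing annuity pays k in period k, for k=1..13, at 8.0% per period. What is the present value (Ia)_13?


(Ia)_n = sum_{k=1}^{n} k * v^k, v = 1/(1+i)
v = 0.925926
Sum computed term by term:
(Ia)_13 = 46.9501


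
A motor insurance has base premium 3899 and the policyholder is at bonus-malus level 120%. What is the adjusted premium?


adjusted = base * BM_level / 100
= 3899 * 120 / 100
= 3899 * 1.2
= 4678.8


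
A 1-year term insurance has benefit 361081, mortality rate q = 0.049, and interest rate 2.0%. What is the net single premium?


NSP = benefit * q * v
v = 1/(1+i) = 0.980392
NSP = 361081 * 0.049 * 0.980392
= 17346.048


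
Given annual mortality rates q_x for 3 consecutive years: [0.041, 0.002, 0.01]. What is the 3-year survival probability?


p_k = 1 - q_k for each year
Survival = product of (1 - q_k)
= 0.959 * 0.998 * 0.99
= 0.9475


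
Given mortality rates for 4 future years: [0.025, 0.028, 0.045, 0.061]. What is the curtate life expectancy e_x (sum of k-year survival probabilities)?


e_x = sum_{k=1}^{n} k_p_x
k_p_x values:
  1_p_x = 0.975
  2_p_x = 0.9477
  3_p_x = 0.905053
  4_p_x = 0.849845
e_x = 3.6776


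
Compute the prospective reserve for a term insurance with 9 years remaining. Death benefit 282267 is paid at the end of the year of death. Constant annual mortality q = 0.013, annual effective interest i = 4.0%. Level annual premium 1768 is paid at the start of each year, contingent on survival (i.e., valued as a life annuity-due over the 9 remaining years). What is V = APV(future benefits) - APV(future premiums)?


v = 1/(1+i) = 0.961538
APV(future benefits) per unit = sum_{k=0}^{8} k_p_x * q * v^(k+1) = 0.092096
APV(future benefits) = 282267 * 0.092096 = 25995.6777
Life annuity-due factor ä_{x:9} = sum_{k=0}^{8} k_p_x * v^k = 7.367685
APV(future premiums) = 1768 * 7.367685 = 13026.0663
V = 25995.6777 - 13026.0663
= 12969.6114


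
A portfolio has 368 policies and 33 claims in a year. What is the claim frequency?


frequency = claims / policies
= 33 / 368
= 0.0897


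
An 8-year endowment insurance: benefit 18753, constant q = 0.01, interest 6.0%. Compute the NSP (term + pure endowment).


Term component = 1128.0159
Pure endowment = 8_p_x * v^8 * benefit = 0.922745 * 0.627412 * 18753 = 10856.8888
NSP = 11984.9047


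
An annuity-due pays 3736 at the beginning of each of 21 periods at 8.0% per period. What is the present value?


PV_due = PMT * (1-(1+i)^(-n))/i * (1+i)
PV_immediate = 37422.7766
PV_due = 37422.7766 * 1.08
= 40416.5987


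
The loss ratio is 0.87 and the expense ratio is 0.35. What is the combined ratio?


Combined ratio = loss ratio + expense ratio
= 0.87 + 0.35
= 1.22


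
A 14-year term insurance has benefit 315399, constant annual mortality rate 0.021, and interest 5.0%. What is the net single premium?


NSP = benefit * sum_{k=0}^{n-1} k_p_x * q * v^(k+1)
With constant q=0.021, v=0.952381
Sum = 0.184789
NSP = 315399 * 0.184789
= 58282.135


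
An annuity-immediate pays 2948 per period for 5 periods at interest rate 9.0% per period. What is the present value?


PV = PMT * (1 - (1+i)^(-n)) / i
= 2948 * (1 - (1+0.09)^(-5)) / 0.09
= 2948 * (1 - 0.649931) / 0.09
= 2948 * 3.889651
= 11466.6919


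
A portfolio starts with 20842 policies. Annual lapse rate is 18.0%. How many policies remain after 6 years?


remaining = initial * (1 - lapse)^years
= 20842 * (1 - 0.18)^6
= 20842 * 0.304007
= 6336.107


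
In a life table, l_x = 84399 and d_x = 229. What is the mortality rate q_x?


q_x = d_x / l_x
= 229 / 84399
= 0.0027


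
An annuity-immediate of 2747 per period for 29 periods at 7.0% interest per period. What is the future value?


FV = PMT * ((1+i)^n - 1) / i
= 2747 * ((1.07)^29 - 1) / 0.07
= 2747 * (7.114257 - 1) / 0.07
= 239940.9159


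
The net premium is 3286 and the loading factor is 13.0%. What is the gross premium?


Gross = net * (1 + loading)
= 3286 * (1 + 0.13)
= 3286 * 1.13
= 3713.18


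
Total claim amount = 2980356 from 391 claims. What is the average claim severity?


severity = total / number
= 2980356 / 391
= 7622.3939


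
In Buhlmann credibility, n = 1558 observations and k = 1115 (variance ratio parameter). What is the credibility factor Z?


Z = n / (n + k)
= 1558 / (1558 + 1115)
= 1558 / 2673
= 0.5829


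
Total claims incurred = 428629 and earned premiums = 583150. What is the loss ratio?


Loss ratio = claims / premiums
= 428629 / 583150
= 0.735


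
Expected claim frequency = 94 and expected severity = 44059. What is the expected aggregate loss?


E[S] = E[N] * E[X]
= 94 * 44059
= 4.1415e+06


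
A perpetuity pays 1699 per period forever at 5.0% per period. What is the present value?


PV = PMT / i
= 1699 / 0.05
= 33980.0


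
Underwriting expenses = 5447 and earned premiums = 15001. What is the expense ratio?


Expense ratio = expenses / premiums
= 5447 / 15001
= 0.3631


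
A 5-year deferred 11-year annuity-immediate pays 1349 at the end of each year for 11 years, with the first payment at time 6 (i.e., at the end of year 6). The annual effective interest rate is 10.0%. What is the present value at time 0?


PV at time 5 of the 11-year annuity-immediate:
a_n = 1349 * (1-(1+0.1)^(-11))/0.1 = 8761.8373
Discount back 5 years to time 0:
PV = 8761.8373 * (1+0.1)^(-5)
= 8761.8373 * 0.620921
= 5440.4116


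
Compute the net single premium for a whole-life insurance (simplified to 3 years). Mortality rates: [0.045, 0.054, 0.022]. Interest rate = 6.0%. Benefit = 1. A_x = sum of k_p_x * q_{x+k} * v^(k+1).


v = 0.943396
Year 0: k_p_x=1.0, q=0.045, term=0.042453
Year 1: k_p_x=0.955, q=0.054, term=0.045897
Year 2: k_p_x=0.90343, q=0.022, term=0.016688
A_x = 0.105


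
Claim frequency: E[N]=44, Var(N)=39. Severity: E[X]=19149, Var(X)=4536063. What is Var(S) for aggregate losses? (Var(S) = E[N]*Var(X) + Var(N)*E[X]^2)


Var(S) = E[N]*Var(X) + Var(N)*E[X]^2
= 44*4536063 + 39*19149^2
= 199586772 + 14300683839
= 1.4500e+10


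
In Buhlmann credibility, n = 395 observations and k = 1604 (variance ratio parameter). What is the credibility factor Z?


Z = n / (n + k)
= 395 / (395 + 1604)
= 395 / 1999
= 0.1976


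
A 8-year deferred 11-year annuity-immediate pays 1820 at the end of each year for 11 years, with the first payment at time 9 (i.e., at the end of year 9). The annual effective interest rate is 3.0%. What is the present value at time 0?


PV at time 8 of the 11-year annuity-immediate:
a_n = 1820 * (1-(1+0.03)^(-11))/0.03 = 16839.7759
Discount back 8 years to time 0:
PV = 16839.7759 * (1+0.03)^(-8)
= 16839.7759 * 0.789409
= 13293.4746


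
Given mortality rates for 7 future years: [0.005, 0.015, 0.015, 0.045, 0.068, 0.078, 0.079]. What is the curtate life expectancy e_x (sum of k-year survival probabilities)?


e_x = sum_{k=1}^{n} k_p_x
k_p_x values:
  1_p_x = 0.995
  2_p_x = 0.980075
  3_p_x = 0.965374
  4_p_x = 0.921932
  5_p_x = 0.859241
  6_p_x = 0.79222
  7_p_x = 0.729635
e_x = 6.2435


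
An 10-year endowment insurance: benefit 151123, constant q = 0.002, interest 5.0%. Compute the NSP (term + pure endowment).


Term component = 2314.8271
Pure endowment = 10_p_x * v^10 * benefit = 0.980179 * 0.613913 * 151123 = 90937.4954
NSP = 93252.3225


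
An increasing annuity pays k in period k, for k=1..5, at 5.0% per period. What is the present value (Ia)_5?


(Ia)_n = sum_{k=1}^{n} k * v^k, v = 1/(1+i)
v = 0.952381
Sum computed term by term:
(Ia)_5 = 12.5664


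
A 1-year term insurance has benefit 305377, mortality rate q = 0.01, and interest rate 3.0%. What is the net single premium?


NSP = benefit * q * v
v = 1/(1+i) = 0.970874
NSP = 305377 * 0.01 * 0.970874
= 2964.8252


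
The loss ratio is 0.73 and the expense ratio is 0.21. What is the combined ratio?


Combined ratio = loss ratio + expense ratio
= 0.73 + 0.21
= 0.94


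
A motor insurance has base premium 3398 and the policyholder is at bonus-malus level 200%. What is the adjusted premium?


adjusted = base * BM_level / 100
= 3398 * 200 / 100
= 3398 * 2.0
= 6796.0


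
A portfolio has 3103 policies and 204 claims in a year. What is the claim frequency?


frequency = claims / policies
= 204 / 3103
= 0.0657


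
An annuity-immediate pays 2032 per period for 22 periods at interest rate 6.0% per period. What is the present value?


PV = PMT * (1 - (1+i)^(-n)) / i
= 2032 * (1 - (1+0.06)^(-22)) / 0.06
= 2032 * (1 - 0.277505) / 0.06
= 2032 * 12.041582
= 24468.4941


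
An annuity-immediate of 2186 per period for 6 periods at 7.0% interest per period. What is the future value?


FV = PMT * ((1+i)^n - 1) / i
= 2186 * ((1.07)^6 - 1) / 0.07
= 2186 * (1.50073 - 1) / 0.07
= 15637.0936


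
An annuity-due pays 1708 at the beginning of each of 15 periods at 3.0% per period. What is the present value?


PV_due = PMT * (1-(1+i)^(-n))/i * (1+i)
PV_immediate = 20389.9931
PV_due = 20389.9931 * 1.03
= 21001.6929


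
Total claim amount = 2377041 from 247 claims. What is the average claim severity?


severity = total / number
= 2377041 / 247
= 9623.6478


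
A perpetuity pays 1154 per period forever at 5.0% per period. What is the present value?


PV = PMT / i
= 1154 / 0.05
= 23080.0


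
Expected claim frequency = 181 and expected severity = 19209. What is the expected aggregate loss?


E[S] = E[N] * E[X]
= 181 * 19209
= 3.4768e+06


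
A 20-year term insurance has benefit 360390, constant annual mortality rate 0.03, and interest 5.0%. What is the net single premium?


NSP = benefit * sum_{k=0}^{n-1} k_p_x * q * v^(k+1)
With constant q=0.03, v=0.952381
Sum = 0.298144
NSP = 360390 * 0.298144
= 107447.9762


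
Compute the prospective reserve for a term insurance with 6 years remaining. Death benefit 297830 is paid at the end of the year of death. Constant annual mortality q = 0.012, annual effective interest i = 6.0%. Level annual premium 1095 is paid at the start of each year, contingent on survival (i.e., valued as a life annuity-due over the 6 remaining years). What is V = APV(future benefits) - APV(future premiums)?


v = 1/(1+i) = 0.943396
APV(future benefits) per unit = sum_{k=0}^{5} k_p_x * q * v^(k+1) = 0.057383
APV(future benefits) = 297830 * 0.057383 = 17090.3813
Life annuity-due factor ä_{x:6} = sum_{k=0}^{5} k_p_x * v^k = 5.068832
APV(future premiums) = 1095 * 5.068832 = 5550.3715
V = 17090.3813 - 5550.3715
= 11540.0099


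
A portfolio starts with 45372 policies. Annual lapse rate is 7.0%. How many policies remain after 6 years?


remaining = initial * (1 - lapse)^years
= 45372 * (1 - 0.07)^6
= 45372 * 0.64699
= 29355.2386


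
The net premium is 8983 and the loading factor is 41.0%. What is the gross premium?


Gross = net * (1 + loading)
= 8983 * (1 + 0.41)
= 8983 * 1.41
= 12666.03


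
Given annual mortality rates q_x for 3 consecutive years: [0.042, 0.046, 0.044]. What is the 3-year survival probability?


p_k = 1 - q_k for each year
Survival = product of (1 - q_k)
= 0.958 * 0.954 * 0.956
= 0.8737


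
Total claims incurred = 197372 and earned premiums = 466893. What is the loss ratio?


Loss ratio = claims / premiums
= 197372 / 466893
= 0.4227


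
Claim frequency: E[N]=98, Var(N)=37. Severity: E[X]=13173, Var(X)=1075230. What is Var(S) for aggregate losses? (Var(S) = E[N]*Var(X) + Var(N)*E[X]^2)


Var(S) = E[N]*Var(X) + Var(N)*E[X]^2
= 98*1075230 + 37*13173^2
= 105372540 + 6420533373
= 6.5259e+09


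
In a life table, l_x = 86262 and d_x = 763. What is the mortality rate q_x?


q_x = d_x / l_x
= 763 / 86262
= 0.0088


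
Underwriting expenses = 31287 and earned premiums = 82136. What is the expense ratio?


Expense ratio = expenses / premiums
= 31287 / 82136
= 0.3809


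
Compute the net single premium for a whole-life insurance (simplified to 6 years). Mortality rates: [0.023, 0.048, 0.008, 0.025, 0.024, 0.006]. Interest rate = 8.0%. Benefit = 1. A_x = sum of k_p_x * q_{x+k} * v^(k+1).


v = 0.925926
Year 0: k_p_x=1.0, q=0.023, term=0.021296
Year 1: k_p_x=0.977, q=0.048, term=0.040206
Year 2: k_p_x=0.930104, q=0.008, term=0.005907
Year 3: k_p_x=0.922663, q=0.025, term=0.016955
Year 4: k_p_x=0.899597, q=0.024, term=0.014694
Year 5: k_p_x=0.878006, q=0.006, term=0.00332
A_x = 0.1024


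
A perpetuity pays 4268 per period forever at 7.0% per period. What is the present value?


PV = PMT / i
= 4268 / 0.07
= 60971.4286


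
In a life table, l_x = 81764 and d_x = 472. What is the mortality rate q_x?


q_x = d_x / l_x
= 472 / 81764
= 0.0058


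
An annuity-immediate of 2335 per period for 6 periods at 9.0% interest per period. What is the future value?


FV = PMT * ((1+i)^n - 1) / i
= 2335 * ((1.09)^6 - 1) / 0.09
= 2335 * (1.6771 - 1) / 0.09
= 17566.9862


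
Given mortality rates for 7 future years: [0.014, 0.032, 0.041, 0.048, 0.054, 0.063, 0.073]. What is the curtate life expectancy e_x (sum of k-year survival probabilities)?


e_x = sum_{k=1}^{n} k_p_x
k_p_x values:
  1_p_x = 0.986
  2_p_x = 0.954448
  3_p_x = 0.915316
  4_p_x = 0.87138
  5_p_x = 0.824326
  6_p_x = 0.772393
  7_p_x = 0.716009
e_x = 6.0399


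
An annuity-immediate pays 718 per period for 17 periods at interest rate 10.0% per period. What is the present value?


PV = PMT * (1 - (1+i)^(-n)) / i
= 718 * (1 - (1+0.1)^(-17)) / 0.1
= 718 * (1 - 0.197845) / 0.1
= 718 * 8.021553
= 5759.4753


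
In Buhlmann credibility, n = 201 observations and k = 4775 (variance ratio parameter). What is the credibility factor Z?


Z = n / (n + k)
= 201 / (201 + 4775)
= 201 / 4976
= 0.0404


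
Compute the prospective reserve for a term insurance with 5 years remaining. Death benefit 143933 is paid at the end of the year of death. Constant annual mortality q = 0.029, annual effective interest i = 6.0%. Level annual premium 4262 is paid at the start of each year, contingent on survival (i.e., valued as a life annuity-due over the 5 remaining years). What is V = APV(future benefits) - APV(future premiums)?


v = 1/(1+i) = 0.943396
APV(future benefits) per unit = sum_{k=0}^{4} k_p_x * q * v^(k+1) = 0.115671
APV(future benefits) = 143933 * 0.115671 = 16648.8333
Life annuity-due factor ä_{x:5} = sum_{k=0}^{4} k_p_x * v^k = 4.227964
APV(future premiums) = 4262 * 4.227964 = 18019.5832
V = 16648.8333 - 18019.5832
= -1370.7499


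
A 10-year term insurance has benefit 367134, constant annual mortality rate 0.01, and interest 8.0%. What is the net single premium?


NSP = benefit * sum_{k=0}^{n-1} k_p_x * q * v^(k+1)
With constant q=0.01, v=0.925926
Sum = 0.064566
NSP = 367134 * 0.064566
= 23704.46


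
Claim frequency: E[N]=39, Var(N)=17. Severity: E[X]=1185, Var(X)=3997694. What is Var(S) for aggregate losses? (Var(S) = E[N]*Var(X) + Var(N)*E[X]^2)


Var(S) = E[N]*Var(X) + Var(N)*E[X]^2
= 39*3997694 + 17*1185^2
= 155910066 + 23871825
= 1.7978e+08
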